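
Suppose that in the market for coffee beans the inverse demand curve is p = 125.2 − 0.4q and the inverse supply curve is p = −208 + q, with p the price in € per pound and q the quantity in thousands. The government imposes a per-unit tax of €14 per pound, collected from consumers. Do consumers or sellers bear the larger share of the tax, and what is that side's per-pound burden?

Inverting to q(p) form: qd = 313 − 2.5p; qs = p + 208.
Without the tax, 313 − 2.5p = p + 208 gives 3.5p = 105, so p* = €30 and q* = 238.
With the tax collected from consumers, demand (in seller-price terms) shifts: qd = 313 − 2.5(p + 14).
Solving gives q = 228 with consumers paying €34 and sellers receiving €20 (the €14 wedge).
Per-pound burden: consumers €4, sellers €10.
Sellers take the larger share because supply is less price-elastic here (demand slope 2.5 vs supply slope 1).
The less price-elastic side of the market bears the larger share of a per-unit tax.

Sellers bear the larger share: €10 per pound.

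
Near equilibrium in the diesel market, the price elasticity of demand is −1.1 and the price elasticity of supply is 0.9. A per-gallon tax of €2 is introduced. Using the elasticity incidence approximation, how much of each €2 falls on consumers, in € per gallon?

Consumers bear ≈ €0.9 per gallon.

Incidence ratio: consumers' share ≈ εs / (εs + |εd|) = 0.9 / (0.9 + 1.1) = 0.45.
So consumers bear ≈ 0.45 × €2 = €0.9; producers bear €1.1.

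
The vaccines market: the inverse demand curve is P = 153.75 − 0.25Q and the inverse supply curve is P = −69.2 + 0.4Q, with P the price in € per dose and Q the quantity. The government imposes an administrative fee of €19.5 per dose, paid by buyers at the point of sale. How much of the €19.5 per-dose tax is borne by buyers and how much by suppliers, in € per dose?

Rewrite in direct form: Qd = 615 − 4P and Qs = 2.5P + 173.
Without the tax, 615 − 4P = 2.5P + 173 gives 6.5P = 442, so P* = €68 and Q* = 343.
With the tax collected from buyers, demand (in seller-price terms) shifts: Qd = 615 − 4(P + 19.5).
Solving gives Q = 313 with buyers paying €75.5 and suppliers receiving €56 (the €19.5 wedge).
Burden on buyers: €7.5; on suppliers: €12. (They sum to €19.5.)
The less price-elastic side of the market bears the larger share of a per-unit tax.

Buyers bear €7.5 per dose; suppliers bear €12 per dose.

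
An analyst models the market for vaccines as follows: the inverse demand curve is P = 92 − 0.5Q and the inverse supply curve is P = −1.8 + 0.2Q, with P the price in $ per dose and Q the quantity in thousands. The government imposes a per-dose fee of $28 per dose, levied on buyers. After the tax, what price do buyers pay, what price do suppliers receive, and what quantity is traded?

Inverting to Q(P) form: Qd = 184 − 2P; Qs = 5P + 9.
Before the tax: set 184 − 2P = 5P + 9 → P* = $25, Q* = 134.
With the tax collected from buyers, demand (in seller-price terms) shifts: Qd = 184 − 2(P + 28).
Solving gives Q = 94 with buyers paying $45 and suppliers receiving $17 (the $28 wedge).

Buyers pay $45; suppliers receive $17; quantity = 94.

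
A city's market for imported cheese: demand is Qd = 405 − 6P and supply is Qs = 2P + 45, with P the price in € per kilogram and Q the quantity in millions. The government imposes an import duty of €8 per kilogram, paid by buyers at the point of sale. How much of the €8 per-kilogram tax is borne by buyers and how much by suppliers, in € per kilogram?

Before the tax: set 405 − 6P = 2P + 45 → P* = €45, Q* = 135.
With the tax collected from buyers, demand (in seller-price terms) shifts: Qd = 405 − 6(P + 8).
New equilibrium: buyers pay €47, suppliers receive €39, Q = 123. (Wedge: Pb − Ps = 8.)
Burden on buyers: €2; on suppliers: €6. (They sum to €8.)
The less price-elastic side of the market bears the larger share of a per-unit tax.

Buyers bear €2 per kilogram; suppliers bear €6 per kilogram.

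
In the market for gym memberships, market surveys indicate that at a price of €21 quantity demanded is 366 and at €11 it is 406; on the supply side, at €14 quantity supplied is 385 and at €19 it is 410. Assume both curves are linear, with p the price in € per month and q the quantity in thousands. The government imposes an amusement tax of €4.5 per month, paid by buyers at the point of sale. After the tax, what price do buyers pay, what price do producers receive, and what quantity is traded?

Buyers pay €17.5; producers receive €13; quantity = 380.

Demand slope: (406 − 366)/(11 − 21) = -4, so qd = 450 − 4p.
Supply slope: (410 − 385)/(19 − 14) = 5, so qs = 5p + 315.
Before the tax: set 450 − 4p = 5p + 315 → p* = €15, q* = 390.
With the tax collected from buyers, demand (in seller-price terms) shifts: qd = 450 − 4(p + 4.5).
Solving gives q = 380 with buyers paying €17.5 and producers receiving €13 (the €4.5 wedge).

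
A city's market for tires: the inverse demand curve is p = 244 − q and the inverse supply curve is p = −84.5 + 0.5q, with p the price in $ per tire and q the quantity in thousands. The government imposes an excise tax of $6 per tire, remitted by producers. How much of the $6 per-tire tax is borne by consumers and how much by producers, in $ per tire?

Inverting to q(p) form: qd = 244 − p; qs = 2p + 169.
Without the tax, 244 − p = 2p + 169 gives 3p = 75, so p* = $25 and q* = 219.
With the tax collected from producers, supply shifts: qs = 2(p − 6) + 169.
New equilibrium: consumers pay $29, producers receive $23, q = 215. (Wedge: pb − ps = 6.)
Burden on consumers: $4; on producers: $2. (They sum to $6.)
The less price-elastic side of the market bears the larger share of a per-unit tax.

Consumers bear $4 per tire; producers bear $2 per tire.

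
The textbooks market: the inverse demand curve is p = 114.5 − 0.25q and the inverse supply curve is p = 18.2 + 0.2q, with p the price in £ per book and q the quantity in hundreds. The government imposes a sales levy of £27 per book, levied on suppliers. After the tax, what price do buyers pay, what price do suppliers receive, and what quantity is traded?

Rewrite in direct form: qd = 458 − 4p and qs = 5p − 91.
Without the tax, 458 − 4p = 5p − 91 gives 9p = 549, so p* = £61 and q* = 214.
With the tax collected from suppliers, supply shifts: qs = 5(p − 27) − 91.
Solving gives q = 154 with buyers paying £76 and suppliers receiving £49 (the £27 wedge).

Buyers pay £76; suppliers receive £49; quantity = 154.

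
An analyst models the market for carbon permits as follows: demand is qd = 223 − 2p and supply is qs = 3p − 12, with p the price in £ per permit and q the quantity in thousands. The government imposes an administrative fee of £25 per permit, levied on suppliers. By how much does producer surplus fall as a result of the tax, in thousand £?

Producer surplus falls by £1140 thousand.

Before the tax: set 223 − 2p = 3p − 12 → p* = £47, q* = 129.
With the tax collected from suppliers, supply shifts: qs = 3(p − 25) − 12.
New equilibrium: buyers pay £62, suppliers receive £37, q = 99. (Wedge: pb − ps = 25.)
ΔPS is the trapezoid between Q = 99 and Q = 129 of height £10: ½ · (129 + 99) · 10 = £1140.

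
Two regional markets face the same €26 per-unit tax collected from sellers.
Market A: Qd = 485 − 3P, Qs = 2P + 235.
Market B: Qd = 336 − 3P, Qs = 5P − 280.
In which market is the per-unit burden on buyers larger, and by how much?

Market A: pre-tax P* = €50, Q* = 335; post-tax Q = 303.8; per-unit burden on buyers = €10.4.
Market B: pre-tax P* = €77, Q* = 105; post-tax Q = 56.25; per-unit burden on buyers = €16.25.
Difference: €10.4 vs €16.25 → market B is larger by €5.85.

Market B, by €5.85.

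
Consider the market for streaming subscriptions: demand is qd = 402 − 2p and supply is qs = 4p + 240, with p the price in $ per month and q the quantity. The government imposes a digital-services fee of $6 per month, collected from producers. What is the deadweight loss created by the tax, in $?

Before the tax: set 402 − 2p = 4p + 240 → p* = $27, q* = 348.
With the tax collected from producers, supply shifts: qs = 4(p − 6) + 240.
New equilibrium: consumers pay $31, producers receive $25, q = 340. (Wedge: pb − ps = 6.)
Quantity falls by |ΔQ| = |348 − 340| = 8.
DWL = ½ · t · |ΔQ| = ½ · 6 · 8 = $24.

Deadweight loss = $24.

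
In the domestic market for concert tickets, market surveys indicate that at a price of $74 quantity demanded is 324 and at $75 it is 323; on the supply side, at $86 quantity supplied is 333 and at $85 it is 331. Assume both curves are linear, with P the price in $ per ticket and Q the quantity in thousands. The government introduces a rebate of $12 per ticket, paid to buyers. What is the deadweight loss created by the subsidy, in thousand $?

Demand slope: (323 − 324)/(75 − 74) = -1, so Qd = 398 − P.
Supply slope: (331 − 333)/(85 − 86) = 2, so Qs = 2P + 161.
Before the subsidy: set 398 − P = 2P + 161 → P* = $79, Q* = 319.
With a per-unit subsidy paid to buyers, each effectively pays P − 12, so demand becomes Qd = 398 − (P − 12).
Solving gives Q = 327 with buyers paying $71 and producers receiving $83 (the $12 wedge).
Quantity rises by |ΔQ| = |319 − 327| = 8.
DWL = ½ · t · |ΔQ| = ½ · 12 · 8 = $48.

Deadweight loss = $48 thousand.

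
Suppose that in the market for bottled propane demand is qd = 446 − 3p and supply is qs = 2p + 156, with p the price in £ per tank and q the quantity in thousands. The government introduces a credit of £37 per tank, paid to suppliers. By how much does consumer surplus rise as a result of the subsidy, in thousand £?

Consumer surplus rises by £4354.16 thousand.

Before the subsidy: set 446 − 3p = 2p + 156 → p* = £58, q* = 272.
With a per-unit subsidy paid to suppliers, each receives p + 37 per unit sold, so supply becomes qs = 2(p + 37) + 156.
Solving gives q = 316.4 with buyers paying £43.2 and suppliers receiving £80.2 (the £37 wedge).
ΔCS is the trapezoid between Q = 316.4 and Q = 272 of height £14.8: ½ · (272 + 316.4) · 14.8 = £4354.16.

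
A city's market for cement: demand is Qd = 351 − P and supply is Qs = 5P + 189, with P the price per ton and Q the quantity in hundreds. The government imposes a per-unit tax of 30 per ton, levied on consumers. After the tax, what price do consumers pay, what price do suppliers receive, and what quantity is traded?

Consumers pay 52; suppliers receive 22; quantity = 299.

Before the tax: set 351 − P = 5P + 189 → P* = 27, Q* = 324.
With the tax collected from consumers, demand (in seller-price terms) shifts: Qd = 351 − (P + 30).
Solving gives Q = 299 with consumers paying 52 and suppliers receiving 22 (the 30 wedge).
The less price-elastic side of the market bears the larger share of a per-unit tax.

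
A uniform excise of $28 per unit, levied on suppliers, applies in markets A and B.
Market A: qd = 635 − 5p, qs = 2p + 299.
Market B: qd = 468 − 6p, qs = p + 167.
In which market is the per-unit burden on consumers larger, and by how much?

Market A: pre-tax p* = $48, q* = 395; post-tax q = 355; per-unit burden on consumers = $8.
Market B: pre-tax p* = $43, q* = 210; post-tax q = 186; per-unit burden on consumers = $4.
Difference: $8 vs $4 → market A is larger by $4.

Market A, by $4.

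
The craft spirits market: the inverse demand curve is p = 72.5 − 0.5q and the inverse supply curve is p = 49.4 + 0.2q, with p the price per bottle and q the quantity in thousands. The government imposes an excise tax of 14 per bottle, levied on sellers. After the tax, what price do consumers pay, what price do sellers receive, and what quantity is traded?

Inverting to q(p) form: qd = 145 − 2p; qs = 5p − 247.
Without the tax, 145 − 2p = 5p − 247 gives 7p = 392, so p* = 56 and q* = 33.
With the tax collected from sellers, supply shifts: qs = 5(p − 14) − 247.
Solving gives q = 13 with consumers paying 66 and sellers receiving 52 (the 14 wedge).

Consumers pay 66; sellers receive 52; quantity = 13.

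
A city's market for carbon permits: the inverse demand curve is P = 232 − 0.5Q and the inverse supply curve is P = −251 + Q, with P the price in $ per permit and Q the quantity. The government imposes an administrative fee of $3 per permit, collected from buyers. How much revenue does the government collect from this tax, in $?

Inverting to Q(P) form: Qd = 464 − 2P; Qs = P + 251.
Before the tax: set 464 − 2P = P + 251 → P* = $71, Q* = 322.
With the tax collected from buyers, demand (in seller-price terms) shifts: Qd = 464 − 2(P + 3).
New equilibrium: buyers pay $72, suppliers receive $69, Q = 320. (Wedge: Pb − Ps = 3.)
Revenue = t · Q = 3 · 320 = $960.

Tax revenue = $960.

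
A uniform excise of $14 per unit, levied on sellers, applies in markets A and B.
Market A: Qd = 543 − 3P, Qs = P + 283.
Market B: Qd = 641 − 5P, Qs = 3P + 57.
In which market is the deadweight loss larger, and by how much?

Market A: pre-tax P* = $65, Q* = 348; post-tax Q = 337.5; deadweight loss = $73.5.
Market B: pre-tax P* = $73, Q* = 276; post-tax Q = 249.75; deadweight loss = $183.75.
Difference: $73.5 vs $183.75 → market B is larger by $110.25.

Market B, by $110.25.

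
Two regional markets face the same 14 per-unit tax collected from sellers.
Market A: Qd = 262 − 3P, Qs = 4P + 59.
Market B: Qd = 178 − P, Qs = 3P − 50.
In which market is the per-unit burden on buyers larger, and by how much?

Market B, by 2.5.

Market A: pre-tax P* = 29, Q* = 175; post-tax Q = 151; per-unit burden on buyers = 8.
Market B: pre-tax P* = 57, Q* = 121; post-tax Q = 110.5; per-unit burden on buyers = 10.5.
Difference: 8 vs 10.5 → market B is larger by 2.5.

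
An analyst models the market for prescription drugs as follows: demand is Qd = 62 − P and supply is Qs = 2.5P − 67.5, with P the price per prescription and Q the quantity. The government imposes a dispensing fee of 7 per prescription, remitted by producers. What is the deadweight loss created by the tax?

Deadweight loss = 17.5.

Before the tax: set 62 − P = 2.5P − 67.5 → P* = 37, Q* = 25.
With the tax collected from producers, supply shifts: Qs = 2.5(P − 7) − 67.5.
Solving gives Q = 20 with consumers paying 42 and producers receiving 35 (the 7 wedge).
Quantity falls by |ΔQ| = |25 − 20| = 5.
DWL = ½ · t · |ΔQ| = ½ · 7 · 5 = 17.5.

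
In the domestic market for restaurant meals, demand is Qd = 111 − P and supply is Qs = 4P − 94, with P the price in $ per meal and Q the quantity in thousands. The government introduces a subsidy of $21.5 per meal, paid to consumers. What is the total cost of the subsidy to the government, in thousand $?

Government outlay = $1874.8 thousand.

Without the subsidy, 111 − P = 4P − 94 gives 5P = 205, so P* = $41 and Q* = 70.
With a per-unit subsidy paid to consumers, each effectively pays P − 21.5, so demand becomes Qd = 111 − (P − 21.5).
Solving gives Q = 87.2 with consumers paying $23.8 and sellers receiving $45.3 (the $21.5 wedge).
Outlay = t · Q = 21.5 · 87.2 = $1874.8.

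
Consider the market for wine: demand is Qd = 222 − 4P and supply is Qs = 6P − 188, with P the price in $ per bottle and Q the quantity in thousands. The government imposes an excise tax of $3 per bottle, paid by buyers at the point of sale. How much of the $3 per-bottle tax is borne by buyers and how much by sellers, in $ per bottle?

Before the tax: set 222 − 4P = 6P − 188 → P* = $41, Q* = 58.
With the tax collected from buyers, demand (in seller-price terms) shifts: Qd = 222 − 4(P + 3).
Solving gives Q = 50.8 with buyers paying $42.8 and sellers receiving $39.8 (the $3 wedge).
Burden on buyers: $1.8; on sellers: $1.2. (They sum to $3.)
The less price-elastic side of the market bears the larger share of a per-unit tax.

Buyers bear $1.8 per bottle; sellers bear $1.2 per bottle.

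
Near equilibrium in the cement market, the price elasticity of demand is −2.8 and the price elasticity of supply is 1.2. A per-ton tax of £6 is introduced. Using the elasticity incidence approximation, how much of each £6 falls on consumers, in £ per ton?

Incidence ratio: consumers' share ≈ εs / (εs + |εd|) = 1.2 / (1.2 + 2.8) = 0.3.
So consumers bear ≈ 0.3 × £6 = £1.8; suppliers bear £4.2.

Consumers bear ≈ £1.8 per ton.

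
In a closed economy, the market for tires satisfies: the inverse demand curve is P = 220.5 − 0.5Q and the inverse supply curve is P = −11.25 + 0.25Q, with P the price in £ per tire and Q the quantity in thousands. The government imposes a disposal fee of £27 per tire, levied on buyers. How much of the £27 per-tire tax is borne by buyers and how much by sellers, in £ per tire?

Rewrite in direct form: Qd = 441 − 2P and Qs = 4P + 45.
Before the tax: set 441 − 2P = 4P + 45 → P* = £66, Q* = 309.
With the tax collected from buyers, demand (in seller-price terms) shifts: Qd = 441 − 2(P + 27).
Solving gives Q = 273 with buyers paying £84 and sellers receiving £57 (the £27 wedge).
Burden on buyers: £18; on sellers: £9. (They sum to £27.)

Buyers bear £18 per tire; sellers bear £9 per tire.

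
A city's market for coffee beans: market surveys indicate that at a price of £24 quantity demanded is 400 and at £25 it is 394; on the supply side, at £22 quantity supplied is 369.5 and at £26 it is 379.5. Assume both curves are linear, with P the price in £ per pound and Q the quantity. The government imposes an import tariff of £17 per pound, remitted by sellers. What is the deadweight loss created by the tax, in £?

Demand slope: (394 − 400)/(25 − 24) = -6, so Qd = 544 − 6P.
Supply slope: (379.5 − 369.5)/(26 − 22) = 2.5, so Qs = 2.5P + 314.5.
Before the tax: set 544 − 6P = 2.5P + 314.5 → P* = £27, Q* = 382.
With the tax collected from sellers, supply shifts: Qs = 2.5(P − 17) + 314.5.
New equilibrium: buyers pay £32, sellers receive £15, Q = 352. (Wedge: Pb − Ps = 17.)
Quantity falls by |ΔQ| = |382 − 352| = 30.
DWL = ½ · t · |ΔQ| = ½ · 17 · 30 = £255.

Deadweight loss = £255.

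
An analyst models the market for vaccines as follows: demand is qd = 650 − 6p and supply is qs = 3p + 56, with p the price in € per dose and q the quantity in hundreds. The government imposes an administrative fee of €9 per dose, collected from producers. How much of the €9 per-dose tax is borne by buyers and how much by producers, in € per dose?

Buyers bear €3 per dose; producers bear €6 per dose.

Before the tax: set 650 − 6p = 3p + 56 → p* = €66, q* = 254.
With the tax collected from producers, supply shifts: qs = 3(p − 9) + 56.
New equilibrium: buyers pay €69, producers receive €60, q = 236. (Wedge: pb − ps = 9.)
Burden on buyers: €3; on producers: €6. (They sum to €9.)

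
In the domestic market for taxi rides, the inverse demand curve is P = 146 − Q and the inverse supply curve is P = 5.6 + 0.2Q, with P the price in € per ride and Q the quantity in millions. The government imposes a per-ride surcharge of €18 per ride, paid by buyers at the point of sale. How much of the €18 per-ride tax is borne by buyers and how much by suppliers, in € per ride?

Buyers bear €15 per ride; suppliers bear €3 per ride.

Rewrite in direct form: Qd = 146 − P and Qs = 5P − 28.
Before the tax: set 146 − P = 5P − 28 → P* = €29, Q* = 117.
With the tax collected from buyers, demand (in seller-price terms) shifts: Qd = 146 − (P + 18).
Solving gives Q = 102 with buyers paying €44 and suppliers receiving €26 (the €18 wedge).
Burden on buyers: €15; on suppliers: €3. (They sum to €18.)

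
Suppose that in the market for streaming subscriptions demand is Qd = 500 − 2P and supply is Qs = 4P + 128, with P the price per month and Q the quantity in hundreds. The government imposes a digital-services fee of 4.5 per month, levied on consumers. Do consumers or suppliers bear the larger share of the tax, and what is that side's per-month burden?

Consumers bear the larger share: 3 per month.

Before the tax: set 500 − 2P = 4P + 128 → P* = 62, Q* = 376.
With the tax collected from consumers, demand (in seller-price terms) shifts: Qd = 500 − 2(P + 4.5).
New equilibrium: consumers pay 65, suppliers receive 60.5, Q = 370. (Wedge: Pb − Ps = 4.5.)
Per-month burden: consumers 3, suppliers 1.5.
Consumers take the larger share because demand is less price-elastic here (demand slope 2 vs supply slope 4).
The less price-elastic side of the market bears the larger share of a per-unit tax.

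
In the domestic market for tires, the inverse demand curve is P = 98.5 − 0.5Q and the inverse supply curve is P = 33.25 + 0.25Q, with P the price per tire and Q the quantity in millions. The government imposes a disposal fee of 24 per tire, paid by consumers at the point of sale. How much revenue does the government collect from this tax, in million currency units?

Inverting to Q(P) form: Qd = 197 − 2P; Qs = 4P − 133.
Before the tax: set 197 − 2P = 4P − 133 → P* = 55, Q* = 87.
With the tax collected from consumers, demand (in seller-price terms) shifts: Qd = 197 − 2(P + 24).
New equilibrium: consumers pay 71, sellers receive 47, Q = 55. (Wedge: Pb − Ps = 24.)
Revenue = t · Q = 24 · 55 = 1320.

Tax revenue = 1320 million.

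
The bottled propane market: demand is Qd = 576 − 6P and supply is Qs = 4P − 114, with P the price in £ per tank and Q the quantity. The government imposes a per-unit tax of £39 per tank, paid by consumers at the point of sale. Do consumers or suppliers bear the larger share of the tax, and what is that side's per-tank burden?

Suppliers bear the larger share: £23.4 per tank.

Before the tax: set 576 − 6P = 4P − 114 → P* = £69, Q* = 162.
With the tax collected from consumers, demand (in seller-price terms) shifts: Qd = 576 − 6(P + 39).
New equilibrium: consumers pay £84.6, suppliers receive £45.6, Q = 68.4. (Wedge: Pb − Ps = 39.)
Per-tank burden: consumers £15.6, suppliers £23.4.
Suppliers take the larger share because supply is less price-elastic here (demand slope 6 vs supply slope 4).
The less price-elastic side of the market bears the larger share of a per-unit tax.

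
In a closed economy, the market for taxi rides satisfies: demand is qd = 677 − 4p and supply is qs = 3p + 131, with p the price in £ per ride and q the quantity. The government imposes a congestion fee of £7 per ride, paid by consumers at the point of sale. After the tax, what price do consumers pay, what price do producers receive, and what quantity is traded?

Before the tax: set 677 − 4p = 3p + 131 → p* = £78, q* = 365.
With the tax collected from consumers, demand (in seller-price terms) shifts: qd = 677 − 4(p + 7).
New equilibrium: consumers pay £81, producers receive £74, q = 353. (Wedge: pb − ps = 7.)

Consumers pay £81; producers receive £74; quantity = 353.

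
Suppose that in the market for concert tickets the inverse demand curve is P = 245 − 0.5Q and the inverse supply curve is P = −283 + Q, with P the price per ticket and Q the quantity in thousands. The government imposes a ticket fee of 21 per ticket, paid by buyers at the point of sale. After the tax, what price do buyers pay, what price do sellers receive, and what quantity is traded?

Inverting to Q(P) form: Qd = 490 − 2P; Qs = P + 283.
Before the tax: set 490 − 2P = P + 283 → P* = 69, Q* = 352.
With the tax collected from buyers, demand (in seller-price terms) shifts: Qd = 490 − 2(P + 21).
Solving gives Q = 338 with buyers paying 76 and sellers receiving 55 (the 21 wedge).

Buyers pay 76; sellers receive 55; quantity = 338.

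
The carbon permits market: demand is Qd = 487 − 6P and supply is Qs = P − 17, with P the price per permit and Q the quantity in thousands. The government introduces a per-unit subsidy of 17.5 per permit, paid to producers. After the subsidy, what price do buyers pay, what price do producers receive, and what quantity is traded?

Buyers pay 69.5; producers receive 87; quantity = 70.

Before the subsidy: set 487 − 6P = P − 17 → P* = 72, Q* = 55.
With a per-unit subsidy paid to producers, each receives P + 17.5 per unit sold, so supply becomes Qs = (P + 17.5) − 17.
New equilibrium: buyers pay 69.5, producers receive 87, Q = 70. (Wedge: Pb − Ps = −17.5.)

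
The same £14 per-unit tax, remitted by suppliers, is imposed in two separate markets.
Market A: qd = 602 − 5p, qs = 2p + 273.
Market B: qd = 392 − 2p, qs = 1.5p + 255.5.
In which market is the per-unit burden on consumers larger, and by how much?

Market A: pre-tax p* = £47, q* = 367; post-tax q = 347; per-unit burden on consumers = £4.
Market B: pre-tax p* = £39, q* = 314; post-tax q = 302; per-unit burden on consumers = £6.
Difference: £4 vs £6 → market B is larger by £2.

Market B, by £2.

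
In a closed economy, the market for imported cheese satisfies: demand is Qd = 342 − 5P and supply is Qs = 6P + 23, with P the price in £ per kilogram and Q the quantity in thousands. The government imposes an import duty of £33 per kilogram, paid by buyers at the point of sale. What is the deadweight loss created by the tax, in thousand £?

Before the tax: set 342 − 5P = 6P + 23 → P* = £29, Q* = 197.
With the tax collected from buyers, demand (in seller-price terms) shifts: Qd = 342 − 5(P + 33).
Solving gives Q = 107 with buyers paying £47 and suppliers receiving £14 (the £33 wedge).
Quantity falls by |ΔQ| = |197 − 107| = 90.
DWL = ½ · t · |ΔQ| = ½ · 33 · 90 = £1485.

Deadweight loss = £1485 thousand.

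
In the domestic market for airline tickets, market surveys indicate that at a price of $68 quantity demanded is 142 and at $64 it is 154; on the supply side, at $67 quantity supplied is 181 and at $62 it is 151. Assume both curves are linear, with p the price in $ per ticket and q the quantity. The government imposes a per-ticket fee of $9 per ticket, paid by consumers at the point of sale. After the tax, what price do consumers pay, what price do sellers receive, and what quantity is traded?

Demand slope: (154 − 142)/(64 − 68) = -3, so qd = 346 − 3p.
Supply slope: (151 − 181)/(62 − 67) = 6, so qs = 6p − 221.
Without the tax, 346 − 3p = 6p − 221 gives 9p = 567, so p* = $63 and q* = 157.
With the tax collected from consumers, demand (in seller-price terms) shifts: qd = 346 − 3(p + 9).
Solving gives q = 139 with consumers paying $69 and sellers receiving $60 (the $9 wedge).
The less price-elastic side of the market bears the larger share of a per-unit tax.

Consumers pay $69; sellers receive $60; quantity = 139.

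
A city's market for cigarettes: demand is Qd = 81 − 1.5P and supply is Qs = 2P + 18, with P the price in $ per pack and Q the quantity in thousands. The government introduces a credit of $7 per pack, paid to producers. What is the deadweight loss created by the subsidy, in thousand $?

Deadweight loss = $21 thousand.

Without the subsidy, 81 − 1.5P = 2P + 18 gives 3.5P = 63, so P* = $18 and Q* = 54.
With a per-unit subsidy paid to producers, each receives P + 7 per unit sold, so supply becomes Qs = 2(P + 7) + 18.
Solving gives Q = 60 with consumers paying $14 and producers receiving $21 (the $7 wedge).
Quantity rises by |ΔQ| = |54 − 60| = 6.
DWL = ½ · t · |ΔQ| = ½ · 7 · 6 = $21.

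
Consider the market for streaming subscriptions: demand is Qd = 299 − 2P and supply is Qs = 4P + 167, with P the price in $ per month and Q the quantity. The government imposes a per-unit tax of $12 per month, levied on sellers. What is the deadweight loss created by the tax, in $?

Without the tax, 299 − 2P = 4P + 167 gives 6P = 132, so P* = $22 and Q* = 255.
With the tax collected from sellers, supply shifts: Qs = 4(P − 12) + 167.
New equilibrium: buyers pay $30, sellers receive $18, Q = 239. (Wedge: Pb − Ps = 12.)
Quantity falls by |ΔQ| = |255 − 239| = 16.
DWL = ½ · t · |ΔQ| = ½ · 12 · 16 = $96.

Deadweight loss = $96.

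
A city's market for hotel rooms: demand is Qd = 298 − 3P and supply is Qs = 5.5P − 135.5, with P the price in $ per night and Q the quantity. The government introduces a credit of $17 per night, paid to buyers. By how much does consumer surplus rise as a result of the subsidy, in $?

Consumer surplus rises by $1776.5.

Without the subsidy, 298 − 3P = 5.5P − 135.5 gives 8.5P = 433.5, so P* = $51 and Q* = 145.
With a per-unit subsidy paid to buyers, each effectively pays P − 17, so demand becomes Qd = 298 − 3(P − 17).
New equilibrium: buyers pay $40, suppliers receive $57, Q = 178. (Wedge: Pb − Ps = −17.)
ΔCS is the trapezoid between Q = 178 and Q = 145 of height $11: ½ · (145 + 178) · 11 = $1776.5.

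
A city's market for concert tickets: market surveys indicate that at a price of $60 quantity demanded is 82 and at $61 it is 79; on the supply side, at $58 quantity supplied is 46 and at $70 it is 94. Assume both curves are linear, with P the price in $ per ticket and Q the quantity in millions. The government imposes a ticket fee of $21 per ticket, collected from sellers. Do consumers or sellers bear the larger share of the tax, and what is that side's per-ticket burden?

Demand slope: (79 − 82)/(61 − 60) = -3, so Qd = 262 − 3P.
Supply slope: (94 − 46)/(70 − 58) = 4, so Qs = 4P − 186.
Before the tax: set 262 − 3P = 4P − 186 → P* = $64, Q* = 70.
With the tax collected from sellers, supply shifts: Qs = 4(P − 21) − 186.
New equilibrium: consumers pay $76, sellers receive $55, Q = 34. (Wedge: Pb − Ps = 21.)
Per-ticket burden: consumers $12, sellers $9.
Consumers take the larger share because demand is less price-elastic here (demand slope 3 vs supply slope 4).

Consumers bear the larger share: $12 per ticket.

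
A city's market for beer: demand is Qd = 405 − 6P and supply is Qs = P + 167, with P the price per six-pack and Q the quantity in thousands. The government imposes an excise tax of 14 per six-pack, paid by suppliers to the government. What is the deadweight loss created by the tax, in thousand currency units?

Deadweight loss = 84 thousand.

Before the tax: set 405 − 6P = P + 167 → P* = 34, Q* = 201.
With the tax collected from suppliers, supply shifts: Qs = (P − 14) + 167.
Solving gives Q = 189 with buyers paying 36 and suppliers receiving 22 (the 14 wedge).
Quantity falls by |ΔQ| = |201 − 189| = 12.
DWL = ½ · t · |ΔQ| = ½ · 14 · 12 = 84.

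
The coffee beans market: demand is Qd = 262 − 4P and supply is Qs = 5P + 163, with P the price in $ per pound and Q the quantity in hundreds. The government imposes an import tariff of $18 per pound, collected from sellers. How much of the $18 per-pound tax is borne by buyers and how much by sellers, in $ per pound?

Buyers bear $10 per pound; sellers bear $8 per pound.

Before the tax: set 262 − 4P = 5P + 163 → P* = $11, Q* = 218.
With the tax collected from sellers, supply shifts: Qs = 5(P − 18) + 163.
New equilibrium: buyers pay $21, sellers receive $3, Q = 178. (Wedge: Pb − Ps = 18.)
Burden on buyers: $10; on sellers: $8. (They sum to $18.)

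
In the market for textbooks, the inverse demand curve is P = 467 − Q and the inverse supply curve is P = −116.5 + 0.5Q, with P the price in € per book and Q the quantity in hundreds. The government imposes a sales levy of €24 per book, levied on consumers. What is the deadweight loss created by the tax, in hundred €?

Deadweight loss = €192 hundred.

Inverting to Q(P) form: Qd = 467 − P; Qs = 2P + 233.
Without the tax, 467 − P = 2P + 233 gives 3P = 234, so P* = €78 and Q* = 389.
With the tax collected from consumers, demand (in seller-price terms) shifts: Qd = 467 − (P + 24).
Solving gives Q = 373 with consumers paying €94 and producers receiving €70 (the €24 wedge).
Quantity falls by |ΔQ| = |389 − 373| = 16.
DWL = ½ · t · |ΔQ| = ½ · 24 · 16 = €192.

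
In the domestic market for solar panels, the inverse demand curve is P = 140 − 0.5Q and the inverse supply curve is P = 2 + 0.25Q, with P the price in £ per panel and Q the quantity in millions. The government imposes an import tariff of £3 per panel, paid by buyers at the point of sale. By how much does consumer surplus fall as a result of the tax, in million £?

Consumer surplus falls by £364 million.

Inverting to Q(P) form: Qd = 280 − 2P; Qs = 4P − 8.
Without the tax, 280 − 2P = 4P − 8 gives 6P = 288, so P* = £48 and Q* = 184.
With the tax collected from buyers, demand (in seller-price terms) shifts: Qd = 280 − 2(P + 3).
New equilibrium: buyers pay £50, producers receive £47, Q = 180. (Wedge: Pb − Ps = 3.)
ΔCS is the trapezoid between Q = 180 and Q = 184 of height £2: ½ · (184 + 180) · 2 = £364.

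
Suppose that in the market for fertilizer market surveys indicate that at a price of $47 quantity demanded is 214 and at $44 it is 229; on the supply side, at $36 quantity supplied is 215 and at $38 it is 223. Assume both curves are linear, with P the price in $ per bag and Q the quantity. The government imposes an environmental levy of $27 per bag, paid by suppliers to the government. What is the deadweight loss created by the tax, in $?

Demand slope: (229 − 214)/(44 − 47) = -5, so Qd = 449 − 5P.
Supply slope: (223 − 215)/(38 − 36) = 4, so Qs = 4P + 71.
Without the tax, 449 − 5P = 4P + 71 gives 9P = 378, so P* = $42 and Q* = 239.
With the tax collected from suppliers, supply shifts: Qs = 4(P − 27) + 71.
New equilibrium: buyers pay $54, suppliers receive $27, Q = 179. (Wedge: Pb − Ps = 27.)
Quantity falls by |ΔQ| = |239 − 179| = 60.
DWL = ½ · t · |ΔQ| = ½ · 27 · 60 = $810.

Deadweight loss = $810.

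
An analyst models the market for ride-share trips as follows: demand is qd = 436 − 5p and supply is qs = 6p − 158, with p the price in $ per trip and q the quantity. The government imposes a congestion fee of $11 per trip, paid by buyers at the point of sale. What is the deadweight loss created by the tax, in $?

Deadweight loss = $165.

Before the tax: set 436 − 5p = 6p − 158 → p* = $54, q* = 166.
With the tax collected from buyers, demand (in seller-price terms) shifts: qd = 436 − 5(p + 11).
Solving gives q = 136 with buyers paying $60 and producers receiving $49 (the $11 wedge).
Quantity falls by |ΔQ| = |166 − 136| = 30.
DWL = ½ · t · |ΔQ| = ½ · 11 · 30 = $165.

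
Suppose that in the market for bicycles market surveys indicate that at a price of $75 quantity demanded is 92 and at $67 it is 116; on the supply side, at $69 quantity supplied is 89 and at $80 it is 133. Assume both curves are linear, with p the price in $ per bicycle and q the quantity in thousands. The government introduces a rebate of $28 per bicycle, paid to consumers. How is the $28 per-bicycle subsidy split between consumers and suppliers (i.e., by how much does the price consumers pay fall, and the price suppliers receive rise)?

Consumers gain $16 per bicycle; suppliers gain $12 per bicycle.

Demand slope: (116 − 92)/(67 − 75) = -3, so qd = 317 − 3p.
Supply slope: (133 − 89)/(80 − 69) = 4, so qs = 4p − 187.
Before the subsidy: set 317 − 3p = 4p − 187 → p* = $72, q* = 101.
With a per-unit subsidy paid to consumers, each effectively pays p − 28, so demand becomes qd = 317 − 3(p − 28).
New equilibrium: consumers pay $56, suppliers receive $84, q = 149. (Wedge: pb − ps = −28.)
Gain to consumers: $16; to suppliers: $12. (They sum to $28.)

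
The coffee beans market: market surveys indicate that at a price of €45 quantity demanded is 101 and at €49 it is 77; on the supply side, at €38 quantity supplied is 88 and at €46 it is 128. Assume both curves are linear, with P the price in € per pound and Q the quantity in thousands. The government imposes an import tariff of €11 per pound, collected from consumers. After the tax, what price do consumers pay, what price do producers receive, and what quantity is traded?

Consumers pay €48; producers receive €37; quantity = 83.

Demand slope: (77 − 101)/(49 − 45) = -6, so Qd = 371 − 6P.
Supply slope: (128 − 88)/(46 − 38) = 5, so Qs = 5P − 102.
Without the tax, 371 − 6P = 5P − 102 gives 11P = 473, so P* = €43 and Q* = 113.
With the tax collected from consumers, demand (in seller-price terms) shifts: Qd = 371 − 6(P + 11).
New equilibrium: consumers pay €48, producers receive €37, Q = 83. (Wedge: Pb − Ps = 11.)
The less price-elastic side of the market bears the larger share of a per-unit tax.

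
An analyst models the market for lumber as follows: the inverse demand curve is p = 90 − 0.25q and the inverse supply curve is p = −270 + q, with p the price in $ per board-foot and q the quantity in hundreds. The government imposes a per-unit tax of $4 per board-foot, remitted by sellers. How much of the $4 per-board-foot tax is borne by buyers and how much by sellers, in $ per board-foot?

Buyers bear $0.8 per board-foot; sellers bear $3.2 per board-foot.

Rewrite in direct form: qd = 360 − 4p and qs = p + 270.
Before the tax: set 360 − 4p = p + 270 → p* = $18, q* = 288.
With the tax collected from sellers, supply shifts: qs = (p − 4) + 270.
Solving gives q = 284.8 with buyers paying $18.8 and sellers receiving $14.8 (the $4 wedge).
Burden on buyers: $0.8; on sellers: $3.2. (They sum to $4.)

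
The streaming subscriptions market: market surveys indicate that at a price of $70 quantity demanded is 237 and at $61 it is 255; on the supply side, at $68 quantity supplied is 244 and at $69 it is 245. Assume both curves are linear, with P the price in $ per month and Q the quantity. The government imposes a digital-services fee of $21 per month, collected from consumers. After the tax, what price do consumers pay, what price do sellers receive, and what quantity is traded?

Consumers pay $74; sellers receive $53; quantity = 229.

Demand slope: (255 − 237)/(61 − 70) = -2, so Qd = 377 − 2P.
Supply slope: (245 − 244)/(69 − 68) = 1, so Qs = P + 176.
Before the tax: set 377 − 2P = P + 176 → P* = $67, Q* = 243.
With the tax collected from consumers, demand (in seller-price terms) shifts: Qd = 377 − 2(P + 21).
New equilibrium: consumers pay $74, sellers receive $53, Q = 229. (Wedge: Pb − Ps = 21.)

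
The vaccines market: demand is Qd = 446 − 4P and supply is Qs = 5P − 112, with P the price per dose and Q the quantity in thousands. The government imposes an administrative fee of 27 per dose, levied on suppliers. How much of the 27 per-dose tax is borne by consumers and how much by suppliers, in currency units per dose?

Consumers bear 15 per dose; suppliers bear 12 per dose.

Before the tax: set 446 − 4P = 5P − 112 → P* = 62, Q* = 198.
With the tax collected from suppliers, supply shifts: Qs = 5(P − 27) − 112.
Solving gives Q = 138 with consumers paying 77 and suppliers receiving 50 (the 27 wedge).
Burden on consumers: 15; on suppliers: 12. (They sum to 27.)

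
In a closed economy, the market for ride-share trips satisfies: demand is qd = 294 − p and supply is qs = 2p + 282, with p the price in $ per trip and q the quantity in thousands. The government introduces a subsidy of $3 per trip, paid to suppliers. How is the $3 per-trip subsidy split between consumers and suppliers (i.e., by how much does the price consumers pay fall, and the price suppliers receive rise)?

Without the subsidy, 294 − p = 2p + 282 gives 3p = 12, so p* = $4 and q* = 290.
With a per-unit subsidy paid to suppliers, each receives p + 3 per unit sold, so supply becomes qs = 2(p + 3) + 282.
New equilibrium: consumers pay $2, suppliers receive $5, q = 292. (Wedge: pb − ps = −3.)
Gain to consumers: $2; to suppliers: $1. (They sum to $3.)

Consumers gain $2 per trip; suppliers gain $1 per trip.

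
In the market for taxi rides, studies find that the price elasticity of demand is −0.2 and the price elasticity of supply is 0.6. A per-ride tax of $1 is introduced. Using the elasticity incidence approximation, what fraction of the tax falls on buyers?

Incidence ratio: buyers' share ≈ εs / (εs + |εd|) = 0.6 / (0.6 + 0.2) = 0.75.
Supply is the more elastic side, so buyers bear the larger share.

Buyers' share ≈ 0.75.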